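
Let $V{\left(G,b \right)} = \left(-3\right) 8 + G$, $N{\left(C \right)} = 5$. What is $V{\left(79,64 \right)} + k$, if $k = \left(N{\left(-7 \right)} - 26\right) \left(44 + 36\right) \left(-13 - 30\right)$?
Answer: $72295$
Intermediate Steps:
$V{\left(G,b \right)} = -24 + G$
$k = 72240$ ($k = \left(5 - 26\right) \left(44 + 36\right) \left(-13 - 30\right) = \left(-21\right) 80 \left(-43\right) = \left(-1680\right) \left(-43\right) = 72240$)
$V{\left(79,64 \right)} + k = \left(-24 + 79\right) + 72240 = 55 + 72240 = 72295$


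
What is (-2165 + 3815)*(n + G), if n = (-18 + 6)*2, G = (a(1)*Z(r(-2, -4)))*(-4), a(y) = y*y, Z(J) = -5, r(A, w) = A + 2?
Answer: -6600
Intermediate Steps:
r(A, w) = 2 + A
a(y) = y²
G = 20 (G = (1²*(-5))*(-4) = (1*(-5))*(-4) = -5*(-4) = 20)
n = -24 (n = -12*2 = -24)
(-2165 + 3815)*(n + G) = (-2165 + 3815)*(-24 + 20) = 1650*(-4) = -6600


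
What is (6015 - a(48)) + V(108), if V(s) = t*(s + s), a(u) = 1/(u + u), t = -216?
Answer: -3901537/96 ≈ -40641.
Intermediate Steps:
a(u) = 1/(2*u)
V(s) = -432*s (V(s) = -216*(s + s) = -432*s)
(6015 - a(48)) + V(108) = (6015 - 1/(2*48)) - 432*108 = (6015 - 1/(2*48)) - 46656 = (6015 - 1*1/96) - 46656 = (6015 - 1/96) - 46656 = 577439/96 - 46656 = -3901537/96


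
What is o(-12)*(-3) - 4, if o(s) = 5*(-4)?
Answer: 56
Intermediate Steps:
o(s) = -20
o(-12)*(-3) - 4 = -20*(-3) - 4 = 60 - 4 = 56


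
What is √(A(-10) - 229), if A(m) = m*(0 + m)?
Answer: I*√129 ≈ 11.358*I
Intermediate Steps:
A(m) = m² (A(m) = m*m = m²)
√(A(-10) - 229) = √((-10)² - 229) = √(100 - 229) = √(-129) = I*√129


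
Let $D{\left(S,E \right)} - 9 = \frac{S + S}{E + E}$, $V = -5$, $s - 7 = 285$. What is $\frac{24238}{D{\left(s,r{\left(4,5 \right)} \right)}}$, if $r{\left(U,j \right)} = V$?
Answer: $- \frac{121190}{247} \approx -490.65$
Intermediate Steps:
$s = 292$ ($s = 7 + 285 = 292$)
$r{\left(U,j \right)} = -5$
$D{\left(S,E \right)} = 9 + \frac{S}{E}$ ($D{\left(S,E \right)} = 9 + \frac{S + S}{E + E} = 9 + \frac{2 S}{2 E} = 9 + 2 S \frac{1}{2 E} = 9 + \frac{S}{E}$)
$\frac{24238}{D{\left(s,r{\left(4,5 \right)} \right)}} = \frac{24238}{9 + \frac{292}{-5}} = \frac{24238}{9 + 292 \left(- \frac{1}{5}\right)} = \frac{24238}{9 - \frac{292}{5}} = \frac{24238}{- \frac{247}{5}} = 24238 \left(- \frac{5}{247}\right) = - \frac{121190}{247}$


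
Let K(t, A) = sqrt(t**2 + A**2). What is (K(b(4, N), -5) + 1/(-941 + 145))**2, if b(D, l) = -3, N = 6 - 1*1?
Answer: 21542945/633616 - sqrt(34)/398 ≈ 33.985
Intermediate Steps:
N = 5 (N = 6 - 1 = 5)
K(t, A) = sqrt(A**2 + t**2)
(K(b(4, N), -5) + 1/(-941 + 145))**2 = (sqrt((-5)**2 + (-3)**2) + 1/(-941 + 145))**2 = (sqrt(25 + 9) + 1/(-796))**2 = (sqrt(34) - 1/796)**2 = (-1/796 + sqrt(34))**2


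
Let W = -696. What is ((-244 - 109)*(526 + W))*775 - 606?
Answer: 46507144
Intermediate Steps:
((-244 - 109)*(526 + W))*775 - 606 = ((-244 - 109)*(526 - 696))*775 - 606 = -353*(-170)*775 - 606 = 60010*775 - 606 = 46507750 - 606 = 46507144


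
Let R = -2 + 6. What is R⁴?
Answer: 256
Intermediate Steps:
R = 4
R⁴ = 4⁴ = 256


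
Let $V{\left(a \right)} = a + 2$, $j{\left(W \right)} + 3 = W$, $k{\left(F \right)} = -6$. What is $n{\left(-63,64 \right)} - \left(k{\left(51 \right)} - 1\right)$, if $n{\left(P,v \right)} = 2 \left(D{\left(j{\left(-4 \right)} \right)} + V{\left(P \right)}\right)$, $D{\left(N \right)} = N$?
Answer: $-129$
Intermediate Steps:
$j{\left(W \right)} = -3 + W$
$V{\left(a \right)} = 2 + a$
$n{\left(P,v \right)} = -10 + 2 P$ ($n{\left(P,v \right)} = 2 \left(\left(-3 - 4\right) + \left(2 + P\right)\right) = 2 \left(-7 + \left(2 + P\right)\right) = 2 \left(-5 + P\right) = -10 + 2 P$)
$n{\left(-63,64 \right)} - \left(k{\left(51 \right)} - 1\right) = \left(-10 + 2 \left(-63\right)\right) - \left(-6 - 1\right) = \left(-10 - 126\right) - -7 = -136 + 7 = -129$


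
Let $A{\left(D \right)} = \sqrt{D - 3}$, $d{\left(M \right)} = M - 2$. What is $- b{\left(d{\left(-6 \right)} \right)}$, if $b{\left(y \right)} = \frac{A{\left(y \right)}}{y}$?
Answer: $\frac{i \sqrt{11}}{8} \approx 0.41458 i$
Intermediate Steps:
$d{\left(M \right)} = -2 + M$ ($d{\left(M \right)} = M - 2 = -2 + M$)
$A{\left(D \right)} = \sqrt{-3 + D}$
$b{\left(y \right)} = \frac{\sqrt{-3 + y}}{y}$
$- b{\left(d{\left(-6 \right)} \right)} = - \frac{\sqrt{-3 - 8}}{-2 - 6} = - \frac{\sqrt{-3 - 8}}{-8} = - \frac{\left(-1\right) \sqrt{-11}}{8} = - \frac{\left(-1\right) i \sqrt{11}}{8} = \frac{i \sqrt{11}}{8}$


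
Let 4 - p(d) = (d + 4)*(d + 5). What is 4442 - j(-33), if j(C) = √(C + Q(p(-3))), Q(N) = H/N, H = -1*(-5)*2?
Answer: 4442 - 2*I*√7 ≈ 4442.0 - 5.2915*I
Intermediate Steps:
p(d) = 4 - (4 + d)*(5 + d) (p(d) = 4 - (d + 4)*(d + 5) = 4 - (4 + d)*(5 + d))
H = 10 (H = 5*2 = 10)
Q(N) = 10/N
j(C) = √(5 + C) (j(C) = √(C + 10/(-16 - 1*(-3)² - 9*(-3))) = √(C + 10/(-16 - 1*9 + 27)) = √(C + 10/(-16 - 9 + 27)) = √(C + 10/2) = √(C + 10*(½)) = √(C + 5) = √(5 + C))
4442 - j(-33) = 4442 - √(5 - 33) = 4442 - √(-28) = 4442 - 2*I*√7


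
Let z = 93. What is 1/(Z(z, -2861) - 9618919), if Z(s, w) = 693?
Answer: -1/9618226 ≈ -1.0397e-7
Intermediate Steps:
1/(Z(z, -2861) - 9618919) = 1/(693 - 9618919) = 1/(-9618226) = -1/9618226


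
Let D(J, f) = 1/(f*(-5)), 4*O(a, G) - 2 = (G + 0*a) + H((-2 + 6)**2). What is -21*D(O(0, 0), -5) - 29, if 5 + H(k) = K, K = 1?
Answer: -746/25 ≈ -29.840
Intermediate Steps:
H(k) = -4 (H(k) = -5 + 1 = -4)
O(a, G) = -1/2 + G/4 (O(a, G) = 1/2 + ((G + 0*a) - 4)/4 = 1/2 + ((G + 0) - 4)/4 = 1/2 + (G - 4)/4 = 1/2 + (-4 + G)/4 = 1/2 + (-1 + G/4) = -1/2 + G/4)
D(J, f) = -1/(5*f) (D(J, f) = 1/(-5*f) = -1/(5*f))
-21*D(O(0, 0), -5) - 29 = -(-21)/(5*(-5)) - 29 = -(-21)*(-1)/(5*5) - 29 = -21*1/25 - 29 = -21/25 - 29 = -746/25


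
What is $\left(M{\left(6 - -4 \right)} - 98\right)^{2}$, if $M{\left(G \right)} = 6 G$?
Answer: $1444$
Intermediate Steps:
$\left(M{\left(6 - -4 \right)} - 98\right)^{2} = \left(6 \left(6 - -4\right) - 98\right)^{2} = \left(6 \left(6 + 4\right) - 98\right)^{2} = \left(6 \cdot 10 - 98\right)^{2} = \left(60 - 98\right)^{2} = \left(-38\right)^{2} = 1444$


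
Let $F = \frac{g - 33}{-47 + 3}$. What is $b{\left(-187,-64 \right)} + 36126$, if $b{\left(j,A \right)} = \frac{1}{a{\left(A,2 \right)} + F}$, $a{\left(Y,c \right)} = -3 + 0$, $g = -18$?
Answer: $\frac{2926162}{81} \approx 36125.0$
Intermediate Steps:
$a{\left(Y,c \right)} = -3$
$F = \frac{51}{44}$ ($F = \frac{-18 - 33}{-47 + 3} = - \frac{51}{-44} = \left(-51\right) \left(- \frac{1}{44}\right) = \frac{51}{44} \approx 1.1591$)
$b{\left(j,A \right)} = - \frac{44}{81}$ ($b{\left(j,A \right)} = \frac{1}{-3 + \frac{51}{44}} = \frac{1}{- \frac{81}{44}} = - \frac{44}{81}$)
$b{\left(-187,-64 \right)} + 36126 = - \frac{44}{81} + 36126 = \frac{2926162}{81}$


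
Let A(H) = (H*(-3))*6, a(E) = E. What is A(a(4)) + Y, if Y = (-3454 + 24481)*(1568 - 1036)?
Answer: 11186292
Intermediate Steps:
A(H) = -18*H (A(H) = -3*H*6 = -18*H)
Y = 11186364 (Y = 21027*532 = 11186364)
A(a(4)) + Y = -18*4 + 11186364 = -72 + 11186364 = 11186292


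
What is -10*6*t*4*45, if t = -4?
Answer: 43200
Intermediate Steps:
-10*6*t*4*45 = -10*6*(-4)*4*45 = -(-240)*4*45 = -10*(-96)*45 = 960*45 = 43200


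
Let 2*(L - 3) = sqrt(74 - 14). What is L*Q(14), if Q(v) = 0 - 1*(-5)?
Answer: 15 + 5*sqrt(15) ≈ 34.365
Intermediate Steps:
Q(v) = 5 (Q(v) = 0 + 5 = 5)
L = 3 + sqrt(15) (L = 3 + sqrt(74 - 14)/2 = 3 + sqrt(60)/2 = 3 + (2*sqrt(15))/2 = 3 + sqrt(15) ≈ 6.8730)
L*Q(14) = (3 + sqrt(15))*5 = 15 + 5*sqrt(15)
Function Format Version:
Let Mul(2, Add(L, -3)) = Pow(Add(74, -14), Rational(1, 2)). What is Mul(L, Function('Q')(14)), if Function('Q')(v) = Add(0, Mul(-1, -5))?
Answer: Add(15, Mul(5, Pow(15, Rational(1, 2)))) ≈ 34.365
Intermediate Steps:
Function('Q')(v) = 5 (Function('Q')(v) = Add(0, 5) = 5)
L = Add(3, Pow(15, Rational(1, 2))) (L = Add(3, Mul(Rational(1, 2), Pow(Add(74, -14), Rational(1, 2)))) = Add(3, Mul(Rational(1, 2), Pow(60, Rational(1, 2)))) = Add(3, Mul(Rational(1, 2), Mul(2, Pow(15, Rational(1, 2))))) = Add(3, Pow(15, Rational(1, 2))) ≈ 6.8730)
Mul(L, Function('Q')(14)) = Mul(Add(3, Pow(15, Rational(1, 2))), 5) = Add(15, Mul(5, Pow(15, Rational(1, 2))))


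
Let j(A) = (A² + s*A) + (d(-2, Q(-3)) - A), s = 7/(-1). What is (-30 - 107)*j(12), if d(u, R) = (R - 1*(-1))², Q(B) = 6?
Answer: -13289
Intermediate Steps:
d(u, R) = (1 + R)² (d(u, R) = (R + 1)² = (1 + R)²)
s = -7 (s = 7*(-1) = -7)
j(A) = 49 + A² - 8*A (j(A) = (A² - 7*A) + ((1 + 6)² - A) = (A² - 7*A) + (7² - A) = (A² - 7*A) + (49 - A) = 49 + A² - 8*A)
(-30 - 107)*j(12) = (-30 - 107)*(49 + 12² - 8*12) = -137*(49 + 144 - 96) = -137*97 = -13289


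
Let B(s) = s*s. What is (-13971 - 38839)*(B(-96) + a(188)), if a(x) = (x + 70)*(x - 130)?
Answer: -1276945800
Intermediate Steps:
B(s) = s²
a(x) = (-130 + x)*(70 + x) (a(x) = (70 + x)*(-130 + x) = (-130 + x)*(70 + x))
(-13971 - 38839)*(B(-96) + a(188)) = (-13971 - 38839)*((-96)² + (-9100 + 188² - 60*188)) = -52810*(9216 + (-9100 + 35344 - 11280)) = -52810*(9216 + 14964) = -52810*24180 = -1276945800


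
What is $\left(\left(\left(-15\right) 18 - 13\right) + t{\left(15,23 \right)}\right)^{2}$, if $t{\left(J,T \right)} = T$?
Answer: $67600$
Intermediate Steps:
$\left(\left(\left(-15\right) 18 - 13\right) + t{\left(15,23 \right)}\right)^{2} = \left(\left(\left(-15\right) 18 - 13\right) + 23\right)^{2} = \left(\left(-270 - 13\right) + 23\right)^{2} = \left(-283 + 23\right)^{2} = \left(-260\right)^{2} = 67600$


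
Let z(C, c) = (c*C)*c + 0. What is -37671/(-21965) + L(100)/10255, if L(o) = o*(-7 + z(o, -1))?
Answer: 118118121/45050215 ≈ 2.6219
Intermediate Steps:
z(C, c) = C*c² (z(C, c) = (C*c)*c + 0 = C*c² + 0 = C*c²)
L(o) = o*(-7 + o) (L(o) = o*(-7 + o*(-1)²) = o*(-7 + o*1) = o*(-7 + o))
-37671/(-21965) + L(100)/10255 = -37671/(-21965) + (100*(-7 + 100))/10255 = -37671*(-1/21965) + (100*93)*(1/10255) = 37671/21965 + 9300*(1/10255) = 37671/21965 + 1860/2051 = 118118121/45050215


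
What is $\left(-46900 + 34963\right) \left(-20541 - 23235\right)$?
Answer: $522554112$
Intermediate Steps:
$\left(-46900 + 34963\right) \left(-20541 - 23235\right) = \left(-11937\right) \left(-43776\right) = 522554112$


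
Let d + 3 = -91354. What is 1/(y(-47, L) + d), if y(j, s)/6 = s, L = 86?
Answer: -1/90841 ≈ -1.1008e-5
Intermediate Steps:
d = -91357 (d = -3 - 91354 = -91357)
y(j, s) = 6*s
1/(y(-47, L) + d) = 1/(6*86 - 91357) = 1/(516 - 91357) = 1/(-90841) = -1/90841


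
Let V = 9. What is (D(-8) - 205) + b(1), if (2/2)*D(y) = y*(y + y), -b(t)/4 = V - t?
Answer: -109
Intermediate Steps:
b(t) = -36 + 4*t (b(t) = -4*(9 - t) = -36 + 4*t)
D(y) = 2*y² (D(y) = y*(y + y) = y*(2*y) = 2*y²)
(D(-8) - 205) + b(1) = (2*(-8)² - 205) + (-36 + 4*1) = (2*64 - 205) + (-36 + 4) = (128 - 205) - 32 = -77 - 32 = -109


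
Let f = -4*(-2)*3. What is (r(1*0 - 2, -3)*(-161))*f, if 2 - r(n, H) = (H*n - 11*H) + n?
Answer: 135240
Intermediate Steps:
f = 24 (f = 8*3 = 24)
r(n, H) = 2 - n + 11*H - H*n (r(n, H) = 2 - ((H*n - 11*H) + n) = 2 - ((-11*H + H*n) + n) = 2 - (n - 11*H + H*n) = 2 + (-n + 11*H - H*n) = 2 - n + 11*H - H*n)
(r(1*0 - 2, -3)*(-161))*f = ((2 - (1*0 - 2) + 11*(-3) - 1*(-3)*(1*0 - 2))*(-161))*24 = ((2 - (0 - 2) - 33 - 1*(-3)*(0 - 2))*(-161))*24 = ((2 - 1*(-2) - 33 - 1*(-3)*(-2))*(-161))*24 = ((2 + 2 - 33 - 6)*(-161))*24 = -35*(-161)*24 = 5635*24 = 135240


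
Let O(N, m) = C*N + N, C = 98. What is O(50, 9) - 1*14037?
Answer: -9087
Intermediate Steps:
O(N, m) = 99*N (O(N, m) = 98*N + N = 99*N)
O(50, 9) - 1*14037 = 99*50 - 1*14037 = 4950 - 14037 = -9087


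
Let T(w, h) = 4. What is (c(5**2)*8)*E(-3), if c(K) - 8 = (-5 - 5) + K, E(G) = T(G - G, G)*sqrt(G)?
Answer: 736*I*sqrt(3) ≈ 1274.8*I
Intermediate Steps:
E(G) = 4*sqrt(G)
c(K) = -2 + K (c(K) = 8 + ((-5 - 5) + K) = 8 + (-10 + K) = -2 + K)
(c(5**2)*8)*E(-3) = ((-2 + 5**2)*8)*(4*sqrt(-3)) = ((-2 + 25)*8)*(4*(I*sqrt(3))) = (23*8)*(4*I*sqrt(3)) = 184*(4*I*sqrt(3)) = 736*I*sqrt(3)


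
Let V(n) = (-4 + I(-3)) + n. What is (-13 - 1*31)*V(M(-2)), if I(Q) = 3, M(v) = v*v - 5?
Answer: 88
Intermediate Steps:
M(v) = -5 + v² (M(v) = v² - 5 = -5 + v²)
V(n) = -1 + n (V(n) = (-4 + 3) + n = -1 + n)
(-13 - 1*31)*V(M(-2)) = (-13 - 1*31)*(-1 + (-5 + (-2)²)) = (-13 - 31)*(-1 + (-5 + 4)) = -44*(-1 - 1) = -44*(-2) = 88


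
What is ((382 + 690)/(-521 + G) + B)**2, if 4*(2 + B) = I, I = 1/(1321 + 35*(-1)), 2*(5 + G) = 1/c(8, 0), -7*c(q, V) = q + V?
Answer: 30582066207989521/1877307958279744 ≈ 16.290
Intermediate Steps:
c(q, V) = -V/7 - q/7 (c(q, V) = -(q + V)/7 = -(V + q)/7 = -V/7 - q/7)
G = -87/16 (G = -5 + 1/(2*(-1/7*0 - 1/7*8)) = -5 + 1/(2*(0 - 8/7)) = -5 + 1/(2*(-8/7)) = -5 + (1/2)*(-7/8) = -5 - 7/16 = -87/16 ≈ -5.4375)
I = 1/1286 (I = 1/(1321 - 35) = 1/1286 ≈ 0.00077760)
B = -10287/5144 (B = -2 + (1/4)*(1/1286) = -2 + 1/5144 = -10287/5144 ≈ -1.9998)
((382 + 690)/(-521 + G) + B)**2 = ((382 + 690)/(-521 - 87/16) - 10287/5144)**2 = (1072/(-8423/16) - 10287/5144)**2 = (1072*(-16/8423) - 10287/5144)**2 = (-17152/8423 - 10287/5144)**2 = (-174877289/43327912)**2 = 30582066207989521/1877307958279744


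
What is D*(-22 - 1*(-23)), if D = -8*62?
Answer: -496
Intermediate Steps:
D = -496
D*(-22 - 1*(-23)) = -496*(-22 - 1*(-23)) = -496*(-22 + 23) = -496*1 = -496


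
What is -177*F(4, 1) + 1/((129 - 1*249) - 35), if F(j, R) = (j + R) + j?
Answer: -246916/155 ≈ -1593.0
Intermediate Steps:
F(j, R) = R + 2*j (F(j, R) = (R + j) + j = R + 2*j)
-177*F(4, 1) + 1/((129 - 1*249) - 35) = -177*(1 + 2*4) + 1/((129 - 1*249) - 35) = -177*(1 + 8) + 1/((129 - 249) - 35) = -177*9 + 1/(-120 - 35) = -1593 + 1/(-155) = -1593 - 1/155 = -246916/155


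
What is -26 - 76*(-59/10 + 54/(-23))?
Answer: 69096/115 ≈ 600.83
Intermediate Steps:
-26 - 76*(-59/10 + 54/(-23)) = -26 - 76*(-59*1/10 + 54*(-1/23)) = -26 - 76*(-59/10 - 54/23) = -26 - 76*(-1897/230) = -26 + 72086/115 = 69096/115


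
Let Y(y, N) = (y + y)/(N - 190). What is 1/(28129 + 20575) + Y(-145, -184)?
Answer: 7062267/9107648 ≈ 0.77542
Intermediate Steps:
Y(y, N) = 2*y/(-190 + N) (Y(y, N) = (2*y)/(-190 + N) = 2*y/(-190 + N))
1/(28129 + 20575) + Y(-145, -184) = 1/(28129 + 20575) + 2*(-145)/(-190 - 184) = 1/48704 + 2*(-145)/(-374) = 1/48704 + 2*(-145)*(-1/374) = 1/48704 + 145/187 = 7062267/9107648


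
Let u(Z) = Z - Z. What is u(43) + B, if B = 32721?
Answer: 32721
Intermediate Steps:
u(Z) = 0
u(43) + B = 0 + 32721 = 32721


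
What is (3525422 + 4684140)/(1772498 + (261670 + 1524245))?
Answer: 8209562/3558413 ≈ 2.3071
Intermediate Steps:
(3525422 + 4684140)/(1772498 + (261670 + 1524245)) = 8209562/(1772498 + 1785915) = 8209562/3558413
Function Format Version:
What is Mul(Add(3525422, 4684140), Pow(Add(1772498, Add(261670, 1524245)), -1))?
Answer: Rational(8209562, 3558413) ≈ 2.3071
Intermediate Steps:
Mul(Add(3525422, 4684140), Pow(Add(1772498, Add(261670, 1524245)), -1)) = Mul(8209562, Pow(Add(1772498, 1785915), -1)) = Mul(8209562, Pow(3558413, -1)) = Mul(8209562, Rational(1, 3558413)) = Rational(8209562, 3558413)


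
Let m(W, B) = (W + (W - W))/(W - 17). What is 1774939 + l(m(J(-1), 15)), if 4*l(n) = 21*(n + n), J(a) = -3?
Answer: 70997623/40 ≈ 1.7749e+6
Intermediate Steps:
m(W, B) = W/(-17 + W) (m(W, B) = (W + 0)/(-17 + W) = W/(-17 + W))
l(n) = 21*n/2 (l(n) = (21*(n + n))/4 = (21*(2*n))/4 = (42*n)/4 = 21*n/2)
1774939 + l(m(J(-1), 15)) = 1774939 + 21*(-3/(-17 - 3))/2 = 1774939 + 21*(-3/(-20))/2 = 1774939 + 21*(-3*(-1/20))/2 = 1774939 + (21/2)*(3/20) = 1774939 + 63/40 = 70997623/40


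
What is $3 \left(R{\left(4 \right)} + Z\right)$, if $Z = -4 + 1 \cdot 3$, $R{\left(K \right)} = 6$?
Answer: $15$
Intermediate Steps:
$Z = -1$ ($Z = -4 + 3 = -1$)
$3 \left(R{\left(4 \right)} + Z\right) = 3 \left(6 - 1\right) = 3 \cdot 5 = 15$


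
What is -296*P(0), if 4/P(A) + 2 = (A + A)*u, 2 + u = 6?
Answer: 592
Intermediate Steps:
u = 4 (u = -2 + 6 = 4)
P(A) = 4/(-2 + 8*A) (P(A) = 4/(-2 + (A + A)*4) = 4/(-2 + (2*A)*4) = 4/(-2 + 8*A))
-296*P(0) = -592/(-1 + 4*0) = -592/(-1 + 0) = -592/(-1) = -592*(-1) = -296*(-2) = 592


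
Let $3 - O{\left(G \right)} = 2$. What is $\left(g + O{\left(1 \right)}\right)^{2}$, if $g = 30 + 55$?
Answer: $7396$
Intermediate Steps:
$g = 85$
$O{\left(G \right)} = 1$ ($O{\left(G \right)} = 3 - 2 = 1$)
$\left(g + O{\left(1 \right)}\right)^{2} = \left(85 + 1\right)^{2} = 86^{2} = 7396$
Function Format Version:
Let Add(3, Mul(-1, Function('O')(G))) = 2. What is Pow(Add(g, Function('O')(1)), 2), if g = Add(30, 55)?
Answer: 7396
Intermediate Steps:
g = 85
Function('O')(G) = 1 (Function('O')(G) = Add(3, Mul(-1, 2)) = Add(3, -2) = 1)
Pow(Add(g, Function('O')(1)), 2) = Pow(Add(85, 1), 2) = Pow(86, 2) = 7396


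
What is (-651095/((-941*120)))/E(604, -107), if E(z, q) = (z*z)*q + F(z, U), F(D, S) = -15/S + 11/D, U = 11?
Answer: -216293759/1464293611061082 ≈ -1.4771e-7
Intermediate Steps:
F(D, S) = -15/S + 11/D
E(z, q) = -15/11 + 11/z + q*z² (E(z, q) = (z*z)*q + (-15/11 + 11/z) = z²*q + (-15*1/11 + 11/z) = q*z² + (-15/11 + 11/z) = -15/11 + 11/z + q*z²)
(-651095/((-941*120)))/E(604, -107) = (-651095/((-941*120)))/(-15/11 + 11/604 - 107*604²) = (-651095/(-112920))/(-15/11 + 11*(1/604) - 107*364816) = (-651095*(-1/112920))/(-15/11 + 11/604 - 39035312) = 130219/(22584*(-259350621867/6644)) = (130219/22584)*(-6644/259350621867) = -216293759/1464293611061082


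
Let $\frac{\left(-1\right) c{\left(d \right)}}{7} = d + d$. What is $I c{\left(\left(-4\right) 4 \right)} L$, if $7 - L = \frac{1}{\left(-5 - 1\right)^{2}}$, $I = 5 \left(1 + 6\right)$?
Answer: $\frac{491960}{9} \approx 54662.0$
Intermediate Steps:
$c{\left(d \right)} = - 14 d$ ($c{\left(d \right)} = - 7 \left(d + d\right) = - 7 \cdot 2 d = - 14 d$)
$I = 35$ ($I = 5 \cdot 7 = 35$)
$L = \frac{251}{36}$ ($L = 7 - \frac{1}{\left(-5 - 1\right)^{2}} = 7 - \frac{1}{\left(-6\right)^{2}} = 7 - \frac{1}{36} = \frac{251}{36} \approx 6.9722$)
$I c{\left(\left(-4\right) 4 \right)} L = 35 \left(- 14 \left(\left(-4\right) 4\right)\right) \frac{251}{36} = 35 \left(\left(-14\right) \left(-16\right)\right) \frac{251}{36} = 35 \cdot 224 \cdot \frac{251}{36} = 7840 \cdot \frac{251}{36} = \frac{491960}{9}$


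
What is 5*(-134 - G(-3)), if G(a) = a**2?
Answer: -715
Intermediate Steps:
5*(-134 - G(-3)) = 5*(-134 - 1*(-3)**2) = 5*(-134 - 1*9) = 5*(-134 - 9) = 5*(-143) = -715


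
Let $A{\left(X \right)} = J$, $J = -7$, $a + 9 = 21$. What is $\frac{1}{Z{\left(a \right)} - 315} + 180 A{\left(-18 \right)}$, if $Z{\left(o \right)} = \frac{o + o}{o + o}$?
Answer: $- \frac{395641}{314} \approx -1260.0$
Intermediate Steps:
$a = 12$ ($a = -9 + 21 = 12$)
$A{\left(X \right)} = -7$
$Z{\left(o \right)} = 1$ ($Z{\left(o \right)} = \frac{2 o}{2 o} = 2 o \frac{1}{2 o} = 1$)
$\frac{1}{Z{\left(a \right)} - 315} + 180 A{\left(-18 \right)} = \frac{1}{1 - 315} + 180 \left(-7\right) = \frac{1}{-314} - 1260 = - \frac{1}{314} - 1260 = - \frac{395641}{314}$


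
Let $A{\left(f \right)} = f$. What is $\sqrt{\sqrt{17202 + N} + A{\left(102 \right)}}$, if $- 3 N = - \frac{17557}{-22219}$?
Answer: $\frac{\sqrt{453201876198 + 66657 \sqrt{76429993177149}}}{66657} \approx 15.269$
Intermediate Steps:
$N = - \frac{17557}{66657}$ ($N = - \frac{\left(-17557\right) \frac{1}{-22219}}{3} = - \frac{\left(-17557\right) \left(- \frac{1}{22219}\right)}{3} = \left(- \frac{1}{3}\right) \frac{17557}{22219} = - \frac{17557}{66657} \approx -0.26339$)
$\sqrt{\sqrt{17202 + N} + A{\left(102 \right)}} = \sqrt{\sqrt{17202 - \frac{17557}{66657}} + 102} = \sqrt{\sqrt{\frac{1146616157}{66657}} + 102} = \sqrt{\frac{\sqrt{76429993177149}}{66657} + 102} = \sqrt{102 + \frac{\sqrt{76429993177149}}{66657}}$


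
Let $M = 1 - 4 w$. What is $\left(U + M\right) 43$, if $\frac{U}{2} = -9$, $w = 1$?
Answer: $-903$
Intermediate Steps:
$U = -18$ ($U = 2 \left(-9\right) = -18$)
$M = -3$ ($M = 1 - 4 = -3$)
$\left(U + M\right) 43 = \left(-18 - 3\right) 43 = \left(-21\right) 43 = -903$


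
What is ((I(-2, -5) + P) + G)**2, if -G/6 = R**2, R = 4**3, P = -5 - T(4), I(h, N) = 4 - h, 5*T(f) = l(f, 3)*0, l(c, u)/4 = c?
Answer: 603930625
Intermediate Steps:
l(c, u) = 4*c
T(f) = 0 (T(f) = ((4*f)*0)/5 = (1/5)*0 = 0)
P = -5 (P = -5 - 1*0 = -5 + 0 = -5)
R = 64
G = -24576 (G = -6*64**2 = -6*4096 = -24576)
((I(-2, -5) + P) + G)**2 = (((4 - 1*(-2)) - 5) - 24576)**2 = (((4 + 2) - 5) - 24576)**2 = ((6 - 5) - 24576)**2 = (1 - 24576)**2 = (-24575)**2 = 603930625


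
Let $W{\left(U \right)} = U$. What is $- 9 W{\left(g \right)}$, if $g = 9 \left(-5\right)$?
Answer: $405$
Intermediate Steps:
$g = -45$
$- 9 W{\left(g \right)} = \left(-9\right) \left(-45\right) = 405$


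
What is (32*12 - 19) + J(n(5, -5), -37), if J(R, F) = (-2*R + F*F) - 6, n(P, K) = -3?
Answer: 1734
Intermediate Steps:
J(R, F) = -6 + F² - 2*R (J(R, F) = (-2*R + F²) - 6 = (F² - 2*R) - 6 = -6 + F² - 2*R)
(32*12 - 19) + J(n(5, -5), -37) = (32*12 - 19) + (-6 + (-37)² - 2*(-3)) = (384 - 19) + (-6 + 1369 + 6) = 365 + 1369 = 1734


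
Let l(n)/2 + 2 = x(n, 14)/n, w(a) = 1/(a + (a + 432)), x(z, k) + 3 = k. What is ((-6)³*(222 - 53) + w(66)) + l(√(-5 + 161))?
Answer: -20590511/564 + 11*√39/39 ≈ -36506.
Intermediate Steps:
x(z, k) = -3 + k
w(a) = 1/(432 + 2*a) (w(a) = 1/(a + (432 + a)) = 1/(432 + 2*a))
l(n) = -4 + 22/n (l(n) = -4 + 2*((-3 + 14)/n) = -4 + 2*(11/n) = -4 + 22/n)
((-6)³*(222 - 53) + w(66)) + l(√(-5 + 161)) = ((-6)³*(222 - 53) + 1/(2*(216 + 66))) + (-4 + 22/(√(-5 + 161))) = (-216*169 + (½)/282) + (-4 + 22/(√156)) = (-36504 + (½)*(1/282)) + (-4 + 22/((2*√39))) = (-36504 + 1/564) + (-4 + 22*(√39/78)) = -20588255/564 + (-4 + 11*√39/39) = -20590511/564 + 11*√39/39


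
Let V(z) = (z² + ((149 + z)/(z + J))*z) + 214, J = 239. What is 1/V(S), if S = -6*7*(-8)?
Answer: 115/13040242 ≈ 8.8189e-6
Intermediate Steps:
S = 336 (S = -42*(-8) = 336)
V(z) = 214 + z² + z*(149 + z)/(239 + z) (V(z) = (z² + ((149 + z)/(z + 239))*z) + 214 = (z² + ((149 + z)/(239 + z))*z) + 214 = (z² + z*(149 + z)/(239 + z)) + 214 = 214 + z² + z*(149 + z)/(239 + z))
1/V(S) = 1/((51146 + 336³ + 240*336² + 363*336)/(239 + 336)) = 1/((51146 + 37933056 + 240*112896 + 121968)/575) = 1/((51146 + 37933056 + 27095040 + 121968)/575) = 1/((1/575)*65201210) = 1/(13040242/115) = 115/13040242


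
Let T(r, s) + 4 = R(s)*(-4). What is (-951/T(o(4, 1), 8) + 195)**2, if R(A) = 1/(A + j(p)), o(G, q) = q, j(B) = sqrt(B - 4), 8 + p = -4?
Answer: 1586082168/9409 + 75769974*I/9409 ≈ 1.6857e+5 + 8052.9*I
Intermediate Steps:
p = -12 (p = -8 - 4 = -12)
j(B) = sqrt(-4 + B)
R(A) = 1/(A + 4*I) (R(A) = 1/(A + sqrt(-4 - 12)) = 1/(A + sqrt(-16)) = 1/(A + 4*I))
T(r, s) = -4 - 4/(s + 4*I)
(-951/T(o(4, 1), 8) + 195)**2 = (-951*(8 + 4*I)/(4*(-1 - 1*8 - 4*I)) + 195)**2 = (-951*(8 + 4*I)/(4*(-1 - 8 - 4*I)) + 195)**2 = (-951*(-9 + 4*I)*(8 + 4*I)/388 + 195)**2 = (195 - 951*(-9 + 4*I)*(8 + 4*I)/388)**2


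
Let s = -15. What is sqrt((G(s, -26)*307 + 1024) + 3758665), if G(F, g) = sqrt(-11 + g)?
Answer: sqrt(3759689 + 307*I*sqrt(37)) ≈ 1939.0 + 0.482*I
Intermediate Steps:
sqrt((G(s, -26)*307 + 1024) + 3758665) = sqrt((sqrt(-11 - 26)*307 + 1024) + 3758665) = sqrt((sqrt(-37)*307 + 1024) + 3758665) = sqrt(((I*sqrt(37))*307 + 1024) + 3758665) = sqrt((307*I*sqrt(37) + 1024) + 3758665) = sqrt((1024 + 307*I*sqrt(37)) + 3758665) = sqrt(3759689 + 307*I*sqrt(37))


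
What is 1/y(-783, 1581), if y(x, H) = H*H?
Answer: 1/2499561 ≈ 4.0007e-7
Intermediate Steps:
y(x, H) = H²
1/y(-783, 1581) = 1/(1581²) = 1/2499561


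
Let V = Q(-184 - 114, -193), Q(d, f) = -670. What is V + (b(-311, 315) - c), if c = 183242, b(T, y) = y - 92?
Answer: -183689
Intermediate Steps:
b(T, y) = -92 + y
V = -670
V + (b(-311, 315) - c) = -670 + ((-92 + 315) - 1*183242) = -670 + (223 - 183242) = -670 - 183019 = -183689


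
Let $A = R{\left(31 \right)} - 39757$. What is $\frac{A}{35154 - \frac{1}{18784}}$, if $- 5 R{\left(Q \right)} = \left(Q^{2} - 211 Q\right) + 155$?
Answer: $- \frac{726414848}{660332735} \approx -1.1001$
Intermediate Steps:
$R{\left(Q \right)} = -31 - \frac{Q^{2}}{5} + \frac{211 Q}{5}$ ($R{\left(Q \right)} = - \frac{\left(Q^{2} - 211 Q\right) + 155}{5} = - \frac{155 + Q^{2} - 211 Q}{5} = -31 - \frac{Q^{2}}{5} + \frac{211 Q}{5}$)
$A = -38672$ ($A = \left(-31 - \frac{31^{2}}{5} + \frac{211}{5} \cdot 31\right) - 39757 = \left(-31 - \frac{961}{5} + \frac{6541}{5}\right) - 39757 = 1085 - 39757 = -38672$)
$\frac{A}{35154 - \frac{1}{18784}} = - \frac{38672}{35154 - \frac{1}{18784}} = - \frac{38672}{\frac{660332735}{18784}} = \left(-38672\right) \frac{18784}{660332735} = - \frac{726414848}{660332735}$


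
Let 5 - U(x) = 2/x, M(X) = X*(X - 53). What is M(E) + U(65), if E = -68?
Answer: 535143/65 ≈ 8233.0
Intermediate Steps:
M(X) = X*(-53 + X)
U(x) = 5 - 2/x
M(E) + U(65) = -68*(-53 - 68) + (5 - 2/65) = -68*(-121) + (5 - 2*1/65) = 8228 + (5 - 2/65) = 8228 + 323/65 = 535143/65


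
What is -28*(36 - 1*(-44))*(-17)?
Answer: 38080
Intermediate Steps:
-28*(36 - 1*(-44))*(-17) = -28*(36 + 44)*(-17) = -28*80*(-17) = -2240*(-17) = 38080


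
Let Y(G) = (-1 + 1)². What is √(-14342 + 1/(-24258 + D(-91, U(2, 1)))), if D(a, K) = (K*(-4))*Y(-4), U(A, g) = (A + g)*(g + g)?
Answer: I*√8439558013146/24258 ≈ 119.76*I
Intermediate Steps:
Y(G) = 0 (Y(G) = 0² = 0)
U(A, g) = 2*g*(A + g) (U(A, g) = (A + g)*(2*g) = 2*g*(A + g))
D(a, K) = 0 (D(a, K) = (K*(-4))*0 = -4*K*0 = 0)
√(-14342 + 1/(-24258 + D(-91, U(2, 1)))) = √(-14342 + 1/(-24258 + 0)) = √(-14342 + 1/(-24258)) = √(-14342 - 1/24258) = √(-347908237/24258) = I*√8439558013146/24258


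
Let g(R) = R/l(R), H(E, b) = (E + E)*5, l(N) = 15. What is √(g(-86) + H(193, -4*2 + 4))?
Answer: 8*√6765/15 ≈ 43.866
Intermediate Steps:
H(E, b) = 10*E (H(E, b) = (2*E)*5 = 10*E)
g(R) = R/15
√(g(-86) + H(193, -4*2 + 4)) = √((1/15)*(-86) + 10*193) = √(-86/15 + 1930) = √(28864/15) = 8*√6765/15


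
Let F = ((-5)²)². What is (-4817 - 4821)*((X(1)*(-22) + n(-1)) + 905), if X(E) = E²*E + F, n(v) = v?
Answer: 124021784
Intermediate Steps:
F = 625 (F = 25² = 625)
X(E) = 625 + E³ (X(E) = E²*E + 625 = E³ + 625 = 625 + E³)
(-4817 - 4821)*((X(1)*(-22) + n(-1)) + 905) = (-4817 - 4821)*(((625 + 1³)*(-22) - 1) + 905) = -9638*(((625 + 1)*(-22) - 1) + 905) = -9638*((626*(-22) - 1) + 905) = -9638*((-13772 - 1) + 905) = -9638*(-13773 + 905) = -9638*(-12868) = 124021784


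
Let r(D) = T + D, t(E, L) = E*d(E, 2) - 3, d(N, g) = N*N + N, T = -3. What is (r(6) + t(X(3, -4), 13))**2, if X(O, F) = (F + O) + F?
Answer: 10000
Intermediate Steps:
d(N, g) = N + N**2 (d(N, g) = N**2 + N = N + N**2)
X(O, F) = O + 2*F
t(E, L) = -3 + E**2*(1 + E) (t(E, L) = E*(E*(1 + E)) - 3 = E**2*(1 + E) - 3 = -3 + E**2*(1 + E))
r(D) = -3 + D
(r(6) + t(X(3, -4), 13))**2 = ((-3 + 6) + (-3 + (3 + 2*(-4))**2*(1 + (3 + 2*(-4)))))**2 = (3 + (-3 + (3 - 8)**2*(1 + (3 - 8))))**2 = (3 + (-3 + (-5)**2*(1 - 5)))**2 = (3 + (-3 + 25*(-4)))**2 = (3 + (-3 - 100))**2 = (3 - 103)**2 = (-100)**2 = 10000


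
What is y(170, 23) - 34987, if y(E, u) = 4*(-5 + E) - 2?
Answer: -34329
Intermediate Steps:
y(E, u) = -22 + 4*E (y(E, u) = (-20 + 4*E) - 2 = -22 + 4*E)
y(170, 23) - 34987 = (-22 + 4*170) - 34987 = (-22 + 680) - 34987 = 658 - 34987 = -34329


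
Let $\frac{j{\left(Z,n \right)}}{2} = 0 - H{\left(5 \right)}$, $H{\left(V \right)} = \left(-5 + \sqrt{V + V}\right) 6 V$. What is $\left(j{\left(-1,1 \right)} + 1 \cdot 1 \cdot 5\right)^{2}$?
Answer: $129025 - 36600 \sqrt{10} \approx 13286.0$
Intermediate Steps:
$H{\left(V \right)} = V \left(-30 + 6 \sqrt{2} \sqrt{V}\right)$ ($H{\left(V \right)} = \left(-5 + \sqrt{2 V}\right) 6 V = \left(-5 + \sqrt{2} \sqrt{V}\right) 6 V = \left(-30 + 6 \sqrt{2} \sqrt{V}\right) V = V \left(-30 + 6 \sqrt{2} \sqrt{V}\right)$)
$j{\left(Z,n \right)} = 300 - 60 \sqrt{10}$ ($j{\left(Z,n \right)} = 2 \left(0 - \left(\left(-30\right) 5 + 6 \sqrt{2} \cdot 5^{\frac{3}{2}}\right)\right) = 2 \left(0 - \left(-150 + 6 \sqrt{2} \cdot 5 \sqrt{5}\right)\right) = 2 \left(0 - \left(-150 + 30 \sqrt{10}\right)\right) = 2 \left(0 + \left(150 - 30 \sqrt{10}\right)\right) = 2 \left(150 - 30 \sqrt{10}\right) = 300 - 60 \sqrt{10}$)
$\left(j{\left(-1,1 \right)} + 1 \cdot 1 \cdot 5\right)^{2} = \left(\left(300 - 60 \sqrt{10}\right) + 1 \cdot 1 \cdot 5\right)^{2} = \left(\left(300 - 60 \sqrt{10}\right) + 1 \cdot 5\right)^{2} = \left(\left(300 - 60 \sqrt{10}\right) + 5\right)^{2} = \left(305 - 60 \sqrt{10}\right)^{2}$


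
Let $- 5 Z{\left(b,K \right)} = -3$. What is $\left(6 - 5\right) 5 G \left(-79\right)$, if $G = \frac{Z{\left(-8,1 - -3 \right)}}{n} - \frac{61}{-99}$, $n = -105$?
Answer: $- \frac{835504}{3465} \approx -241.13$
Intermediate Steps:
$Z{\left(b,K \right)} = \frac{3}{5}$ ($Z{\left(b,K \right)} = \left(- \frac{1}{5}\right) \left(-3\right) = \frac{3}{5}$)
$G = \frac{10576}{17325}$ ($G = \frac{3}{5 \left(-105\right)} - \frac{61}{-99} = \frac{3}{5} \left(- \frac{1}{105}\right) - - \frac{61}{99} = - \frac{1}{175} + \frac{61}{99} = \frac{10576}{17325} \approx 0.61045$)
$\left(6 - 5\right) 5 G \left(-79\right) = \left(6 - 5\right) 5 \cdot \frac{10576}{17325} \left(-79\right) = 1 \cdot 5 \cdot \frac{10576}{17325} \left(-79\right) = 5 \cdot \frac{10576}{17325} \left(-79\right) = \frac{10576}{3465} \left(-79\right) = - \frac{835504}{3465}$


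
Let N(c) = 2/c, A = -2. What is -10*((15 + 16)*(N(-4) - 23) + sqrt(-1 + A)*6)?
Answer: 7285 - 60*I*sqrt(3) ≈ 7285.0 - 103.92*I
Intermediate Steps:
-10*((15 + 16)*(N(-4) - 23) + sqrt(-1 + A)*6) = -10*((15 + 16)*(2/(-4) - 23) + sqrt(-1 - 2)*6) = -10*(31*(2*(-1/4) - 23) + sqrt(-3)*6) = -10*(31*(-1/2 - 23) + (I*sqrt(3))*6) = -10*(31*(-47/2) + 6*I*sqrt(3)) = -10*(-1457/2 + 6*I*sqrt(3)) = 7285 - 60*I*sqrt(3)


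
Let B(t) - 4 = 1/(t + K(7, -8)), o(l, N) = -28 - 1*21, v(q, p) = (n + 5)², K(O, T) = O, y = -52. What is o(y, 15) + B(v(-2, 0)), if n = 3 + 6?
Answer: -9134/203 ≈ -44.995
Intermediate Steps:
n = 9
v(q, p) = 196 (v(q, p) = (9 + 5)² = 14² = 196)
o(l, N) = -49 (o(l, N) = -28 - 21 = -49)
B(t) = 4 + 1/(7 + t) (B(t) = 4 + 1/(t + 7) = 4 + 1/(7 + t))
o(y, 15) + B(v(-2, 0)) = -49 + (29 + 4*196)/(7 + 196) = -49 + (29 + 784)/203 = -49 + (1/203)*813 = -49 + 813/203 = -9134/203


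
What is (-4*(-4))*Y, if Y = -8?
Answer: -128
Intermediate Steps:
(-4*(-4))*Y = -4*(-4)*(-8) = 16*(-8) = -128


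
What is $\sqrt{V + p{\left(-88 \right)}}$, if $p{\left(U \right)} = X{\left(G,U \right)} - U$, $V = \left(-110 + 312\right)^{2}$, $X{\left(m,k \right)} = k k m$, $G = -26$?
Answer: $6 i \sqrt{4457} \approx 400.56 i$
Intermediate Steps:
$X{\left(m,k \right)} = m k^{2}$ ($X{\left(m,k \right)} = k^{2} m = m k^{2}$)
$V = 40804$ ($V = 202^{2} = 40804$)
$p{\left(U \right)} = - U - 26 U^{2}$ ($p{\left(U \right)} = - 26 U^{2} - U = - U - 26 U^{2}$)
$\sqrt{V + p{\left(-88 \right)}} = \sqrt{40804 - 88 \left(-1 - -2288\right)} = \sqrt{40804 - 88 \left(-1 + 2288\right)} = \sqrt{40804 - 201256} = \sqrt{-160452} = 6 i \sqrt{4457}$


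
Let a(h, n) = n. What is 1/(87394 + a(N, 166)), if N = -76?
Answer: 1/87560 ≈ 1.1421e-5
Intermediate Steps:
1/(87394 + a(N, 166)) = 1/(87394 + 166) = 1/87560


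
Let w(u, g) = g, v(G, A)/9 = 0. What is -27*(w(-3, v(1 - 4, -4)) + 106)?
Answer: -2862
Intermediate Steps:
v(G, A) = 0 (v(G, A) = 9*0 = 0)
-27*(w(-3, v(1 - 4, -4)) + 106) = -27*(0 + 106) = -27*106 = -2862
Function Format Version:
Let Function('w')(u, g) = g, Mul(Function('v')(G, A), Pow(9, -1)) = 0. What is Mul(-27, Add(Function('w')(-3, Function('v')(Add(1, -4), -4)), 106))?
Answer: -2862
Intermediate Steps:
Function('v')(G, A) = 0 (Function('v')(G, A) = Mul(9, 0) = 0)
Mul(-27, Add(Function('w')(-3, Function('v')(Add(1, -4), -4)), 106)) = Mul(-27, Add(0, 106)) = Mul(-27, 106) = -2862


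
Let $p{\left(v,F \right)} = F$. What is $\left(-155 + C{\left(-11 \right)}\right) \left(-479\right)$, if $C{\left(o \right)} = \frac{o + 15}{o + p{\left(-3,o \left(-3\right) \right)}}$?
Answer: $\frac{815737}{11} \approx 74158.0$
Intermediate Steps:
$C{\left(o \right)} = - \frac{15 + o}{2 o}$ ($C{\left(o \right)} = \frac{o + 15}{o + o \left(-3\right)} = \frac{15 + o}{o - 3 o} = \frac{15 + o}{\left(-2\right) o} = \left(15 + o\right) \left(- \frac{1}{2 o}\right) = - \frac{15 + o}{2 o}$)
$\left(-155 + C{\left(-11 \right)}\right) \left(-479\right) = \left(-155 + \frac{-15 - -11}{2 \left(-11\right)}\right) \left(-479\right) = \left(-155 + \frac{1}{2} \left(- \frac{1}{11}\right) \left(-15 + 11\right)\right) \left(-479\right) = \left(-155 + \frac{1}{2} \left(- \frac{1}{11}\right) \left(-4\right)\right) \left(-479\right) = \left(-155 + \frac{2}{11}\right) \left(-479\right) = \left(- \frac{1703}{11}\right) \left(-479\right) = \frac{815737}{11}$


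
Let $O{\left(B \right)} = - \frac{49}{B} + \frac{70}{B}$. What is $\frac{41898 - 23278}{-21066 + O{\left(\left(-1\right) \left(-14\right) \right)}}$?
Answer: $- \frac{37240}{42129} \approx -0.88395$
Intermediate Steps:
$O{\left(B \right)} = \frac{21}{B}$
$\frac{41898 - 23278}{-21066 + O{\left(\left(-1\right) \left(-14\right) \right)}} = \frac{41898 - 23278}{-21066 + \frac{21}{\left(-1\right) \left(-14\right)}} = \frac{18620}{-21066 + \frac{21}{14}} = \frac{18620}{-21066 + 21 \cdot \frac{1}{14}} = \frac{18620}{-21066 + \frac{3}{2}} = \frac{18620}{- \frac{42129}{2}} = 18620 \left(- \frac{2}{42129}\right) = - \frac{37240}{42129}$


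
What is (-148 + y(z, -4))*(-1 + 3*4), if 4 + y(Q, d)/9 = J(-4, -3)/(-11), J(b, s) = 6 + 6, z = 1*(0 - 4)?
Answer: -2132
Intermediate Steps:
z = -4 (z = 1*(-4) = -4)
J(b, s) = 12
y(Q, d) = -504/11 (y(Q, d) = -36 + 9*(12/(-11)) = -36 + 9*(12*(-1/11)) = -36 + 9*(-12/11) = -36 - 108/11 = -504/11)
(-148 + y(z, -4))*(-1 + 3*4) = (-148 - 504/11)*(-1 + 3*4) = -2132*(-1 + 12)/11 = -2132/11*11 = -2132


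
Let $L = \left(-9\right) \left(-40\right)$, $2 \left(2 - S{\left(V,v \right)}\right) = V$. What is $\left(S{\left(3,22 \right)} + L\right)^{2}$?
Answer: $\frac{519841}{4} \approx 1.2996 \cdot 10^{5}$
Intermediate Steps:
$S{\left(V,v \right)} = 2 - \frac{V}{2}$
$L = 360$
$\left(S{\left(3,22 \right)} + L\right)^{2} = \left(\left(2 - \frac{3}{2}\right) + 360\right)^{2} = \left(\frac{1}{2} + 360\right)^{2} = \left(\frac{721}{2}\right)^{2} = \frac{519841}{4}$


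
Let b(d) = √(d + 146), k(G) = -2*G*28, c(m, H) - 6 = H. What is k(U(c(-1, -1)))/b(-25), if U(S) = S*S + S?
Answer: -1680/11 ≈ -152.73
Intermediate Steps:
c(m, H) = 6 + H
U(S) = S + S² (U(S) = S² + S = S + S²)
k(G) = -56*G
b(d) = √(146 + d)
k(U(c(-1, -1)))/b(-25) = (-56*(6 - 1)*(1 + (6 - 1)))/(√(146 - 25)) = (-280*(1 + 5))/(√121) = -280*6/11 = -56*30*(1/11) = -1680*1/11 = -1680/11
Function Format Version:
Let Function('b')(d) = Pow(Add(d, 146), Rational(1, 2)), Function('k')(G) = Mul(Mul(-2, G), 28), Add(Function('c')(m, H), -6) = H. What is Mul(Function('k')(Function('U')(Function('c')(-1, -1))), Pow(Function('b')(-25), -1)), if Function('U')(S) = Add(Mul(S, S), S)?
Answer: Rational(-1680, 11) ≈ -152.73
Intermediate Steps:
Function('c')(m, H) = Add(6, H)
Function('U')(S) = Add(S, Pow(S, 2)) (Function('U')(S) = Add(Pow(S, 2), S) = Add(S, Pow(S, 2)))
Function('k')(G) = Mul(-56, G)
Function('b')(d) = Pow(Add(146, d), Rational(1, 2))
Mul(Function('k')(Function('U')(Function('c')(-1, -1))), Pow(Function('b')(-25), -1)) = Mul(Mul(-56, Mul(Add(6, -1), Add(1, Add(6, -1)))), Pow(Pow(Add(146, -25), Rational(1, 2)), -1)) = Mul(Mul(-56, Mul(5, Add(1, 5))), Pow(Pow(121, Rational(1, 2)), -1)) = Mul(Mul(-56, Mul(5, 6)), Pow(11, -1)) = Mul(Mul(-56, 30), Rational(1, 11)) = Mul(-1680, Rational(1, 11)) = Rational(-1680, 11)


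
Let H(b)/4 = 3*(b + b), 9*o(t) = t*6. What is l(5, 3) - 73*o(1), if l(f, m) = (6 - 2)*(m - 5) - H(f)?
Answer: -530/3 ≈ -176.67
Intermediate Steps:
o(t) = 2*t/3 (o(t) = (t*6)/9 = (6*t)/9 = 2*t/3)
H(b) = 24*b (H(b) = 4*(3*(b + b)) = 4*(3*(2*b)) = 4*(6*b) = 24*b)
l(f, m) = -20 - 24*f + 4*m (l(f, m) = (6 - 2)*(m - 5) - 24*f = 4*(-5 + m) - 24*f = (-20 + 4*m) - 24*f = -20 - 24*f + 4*m)
l(5, 3) - 73*o(1) = (-20 - 24*5 + 4*3) - 146/3 = (-20 - 120 + 12) - 73*2/3 = -128 - 146/3 = -530/3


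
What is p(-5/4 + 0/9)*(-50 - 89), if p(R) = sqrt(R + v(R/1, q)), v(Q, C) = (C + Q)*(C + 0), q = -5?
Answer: -139*sqrt(30) ≈ -761.33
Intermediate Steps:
v(Q, C) = C*(C + Q) (v(Q, C) = (C + Q)*C = C*(C + Q))
p(R) = sqrt(25 - 4*R) (p(R) = sqrt(R - 5*(-5 + R/1)) = sqrt(R - 5*(-5 + R*1)) = sqrt(R - 5*(-5 + R)) = sqrt(R + (25 - 5*R)) = sqrt(25 - 4*R))
p(-5/4 + 0/9)*(-50 - 89) = sqrt(25 - 4*(-5/4 + 0/9))*(-50 - 89) = sqrt(25 - 4*(-5*1/4 + 0*(1/9)))*(-139) = sqrt(25 - 4*(-5/4 + 0))*(-139) = sqrt(25 - 4*(-5/4))*(-139) = sqrt(25 + 5)*(-139) = sqrt(30)*(-139) = -139*sqrt(30)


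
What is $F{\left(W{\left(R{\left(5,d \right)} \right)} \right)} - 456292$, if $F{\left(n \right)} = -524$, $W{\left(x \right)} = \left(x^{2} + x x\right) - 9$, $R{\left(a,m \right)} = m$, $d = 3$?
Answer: $-456816$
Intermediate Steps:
$W{\left(x \right)} = -9 + 2 x^{2}$ ($W{\left(x \right)} = \left(x^{2} + x^{2}\right) - 9 = 2 x^{2} - 9 = -9 + 2 x^{2}$)
$F{\left(W{\left(R{\left(5,d \right)} \right)} \right)} - 456292 = -524 - 456292 = -456816$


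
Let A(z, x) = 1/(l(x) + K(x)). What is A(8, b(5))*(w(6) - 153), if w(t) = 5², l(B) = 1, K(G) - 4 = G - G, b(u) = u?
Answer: -128/5 ≈ -25.600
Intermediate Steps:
K(G) = 4 (K(G) = 4 + (G - G) = 4 + 0 = 4)
w(t) = 25
A(z, x) = ⅕ (A(z, x) = 1/(1 + 4) = 1/5 = ⅕)
A(8, b(5))*(w(6) - 153) = (25 - 153)/5 = (⅕)*(-128) = -128/5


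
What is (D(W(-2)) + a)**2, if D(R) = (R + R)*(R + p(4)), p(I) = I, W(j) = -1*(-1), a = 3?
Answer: 169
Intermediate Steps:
W(j) = 1
D(R) = 2*R*(4 + R) (D(R) = (R + R)*(R + 4) = (2*R)*(4 + R) = 2*R*(4 + R))
(D(W(-2)) + a)**2 = (2*1*(4 + 1) + 3)**2 = (2*1*5 + 3)**2 = (10 + 3)**2 = 13**2 = 169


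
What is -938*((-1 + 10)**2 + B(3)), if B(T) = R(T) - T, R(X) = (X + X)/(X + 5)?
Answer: -147735/2 ≈ -73868.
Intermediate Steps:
R(X) = 2*X/(5 + X) (R(X) = (2*X)/(5 + X) = 2*X/(5 + X))
B(T) = -T + 2*T/(5 + T) (B(T) = 2*T/(5 + T) - T = -T + 2*T/(5 + T))
-938*((-1 + 10)**2 + B(3)) = -938*((-1 + 10)**2 + 3*(-3 - 1*3)/(5 + 3)) = -938*(9**2 + 3*(-3 - 3)/8) = -938*(81 + 3*(1/8)*(-6)) = -938*(81 - 9/4) = -938*315/4 = -147735/2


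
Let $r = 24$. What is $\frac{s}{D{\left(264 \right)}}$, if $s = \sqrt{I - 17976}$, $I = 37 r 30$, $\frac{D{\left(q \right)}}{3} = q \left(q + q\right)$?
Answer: $\frac{19 \sqrt{6}}{209088} \approx 0.00022259$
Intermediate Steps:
$D{\left(q \right)} = 6 q^{2}$ ($D{\left(q \right)} = 3 q \left(q + q\right) = 3 q 2 q = 3 \cdot 2 q^{2} = 6 q^{2}$)
$I = 26640$ ($I = 37 \cdot 24 \cdot 30 = 888 \cdot 30 = 26640$)
$s = 38 \sqrt{6}$ ($s = \sqrt{26640 - 17976} = \sqrt{8664} = 38 \sqrt{6} \approx 93.081$)
$\frac{s}{D{\left(264 \right)}} = \frac{38 \sqrt{6}}{6 \cdot 264^{2}} = \frac{38 \sqrt{6}}{6 \cdot 69696} = \frac{38 \sqrt{6}}{418176} = 38 \sqrt{6} \cdot \frac{1}{418176} = \frac{19 \sqrt{6}}{209088}$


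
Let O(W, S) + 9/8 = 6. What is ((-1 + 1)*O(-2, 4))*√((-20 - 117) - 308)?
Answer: 0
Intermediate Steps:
O(W, S) = 39/8 (O(W, S) = -9/8 + 6 = 39/8)
((-1 + 1)*O(-2, 4))*√((-20 - 117) - 308) = ((-1 + 1)*(39/8))*√((-20 - 117) - 308) = (0*(39/8))*√(-137 - 308) = 0*√(-445) = 0*(I*√445) = 0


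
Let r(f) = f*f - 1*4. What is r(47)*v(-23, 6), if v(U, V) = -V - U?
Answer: 37485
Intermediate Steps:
r(f) = -4 + f² (r(f) = f² - 4 = -4 + f²)
v(U, V) = -U - V
r(47)*v(-23, 6) = (-4 + 47²)*(-1*(-23) - 1*6) = (-4 + 2209)*(23 - 6) = 2205*17 = 37485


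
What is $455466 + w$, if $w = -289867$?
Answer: $165599$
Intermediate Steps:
$455466 + w = 455466 - 289867 = 165599$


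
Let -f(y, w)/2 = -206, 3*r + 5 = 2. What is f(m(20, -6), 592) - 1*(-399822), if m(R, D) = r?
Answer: 400234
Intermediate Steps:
r = -1 (r = -5/3 + (⅓)*2 = -5/3 + ⅔ = -1)
m(R, D) = -1
f(y, w) = 412 (f(y, w) = -2*(-206) = 412)
f(m(20, -6), 592) - 1*(-399822) = 412 - 1*(-399822) = 412 + 399822 = 400234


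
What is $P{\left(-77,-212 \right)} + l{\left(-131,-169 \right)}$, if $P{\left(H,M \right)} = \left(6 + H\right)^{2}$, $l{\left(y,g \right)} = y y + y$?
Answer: $22071$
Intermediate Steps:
$l{\left(y,g \right)} = y + y^{2}$ ($l{\left(y,g \right)} = y^{2} + y = y + y^{2}$)
$P{\left(-77,-212 \right)} + l{\left(-131,-169 \right)} = \left(6 - 77\right)^{2} - 131 \left(1 - 131\right) = \left(-71\right)^{2} - -17030 = 5041 + 17030 = 22071$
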